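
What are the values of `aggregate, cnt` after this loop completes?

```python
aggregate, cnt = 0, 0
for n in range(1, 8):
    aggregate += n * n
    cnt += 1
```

Sum of squares and count
`aggregate, cnt` takes the values: (0, 0) → (1, 0) → (1, 1) → (5, 1) → (5, 2) → (14, 2) → (14, 3) → (30, 3) → (30, 4) → (55, 4) → (55, 5) → (91, 5) → (91, 6) → (140, 6) → (140, 7)

Answer: 140, 7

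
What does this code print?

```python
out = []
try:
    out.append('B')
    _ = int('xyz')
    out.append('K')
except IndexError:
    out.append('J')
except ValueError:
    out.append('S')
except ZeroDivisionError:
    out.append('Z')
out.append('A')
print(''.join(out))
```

Execution trace: 'B' (try body) → 'S' (except ValueError) → 'A' (after the try/except). Output: BSA

Answer: BSA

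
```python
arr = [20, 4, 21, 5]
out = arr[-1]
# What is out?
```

Trace:
`arr = [20, 4, 21, 5]` → arr = [20, 4, 21, 5]
`out = arr[-1]` → out = 5
So out = 5

Answer: 5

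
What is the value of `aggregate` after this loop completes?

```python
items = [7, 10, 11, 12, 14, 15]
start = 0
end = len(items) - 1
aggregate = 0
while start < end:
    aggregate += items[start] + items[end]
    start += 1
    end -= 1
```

Sum of pairs from ends
`aggregate` takes the values: 0 → 22 → 46 → 69

Answer: 69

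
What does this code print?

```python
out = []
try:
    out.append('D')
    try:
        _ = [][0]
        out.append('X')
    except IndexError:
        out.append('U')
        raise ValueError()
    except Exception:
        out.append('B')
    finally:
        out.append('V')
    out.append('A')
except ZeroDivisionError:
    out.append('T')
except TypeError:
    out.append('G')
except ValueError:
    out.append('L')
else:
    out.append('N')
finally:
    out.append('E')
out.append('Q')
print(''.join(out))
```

Execution trace: 'D' (try body) → 'U' (inner except IndexError) → 'V' (inner finally) → 'L' (except ValueError) → 'E' (finally) → 'Q' (after the try/except). Output: DUVLEQ

Answer: DUVLEQ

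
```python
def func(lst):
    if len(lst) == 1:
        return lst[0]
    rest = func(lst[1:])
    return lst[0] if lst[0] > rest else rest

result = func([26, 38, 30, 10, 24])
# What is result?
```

Recursive max over [26, 38, 30, 10, 24] = 38

Answer: 38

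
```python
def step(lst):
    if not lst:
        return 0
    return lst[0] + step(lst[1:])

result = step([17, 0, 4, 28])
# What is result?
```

17 + 0 + 4 + 28 + 0 = 49

Answer: 49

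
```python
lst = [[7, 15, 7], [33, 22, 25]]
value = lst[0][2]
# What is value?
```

Trace:
`lst = [[7, 15, 7], [33, 22, 25]]` → lst = [[7, 15, 7], [33, 22, 25]]
`value = lst[0][2]` → value = 7
So value = 7

Answer: 7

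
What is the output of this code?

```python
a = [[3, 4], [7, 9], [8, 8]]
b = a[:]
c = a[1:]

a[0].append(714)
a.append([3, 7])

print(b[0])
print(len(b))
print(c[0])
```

Key concept: slice with nested mutation.
Step by step:
`a = [[3, 4], [7, 9], [8, 8]]` → a = [[3, 4], [7, 9], [8, 8]]
`b = a[:]` → b = [[3, 4], [7, 9], [8, 8]]
`c = a[1:]` → c = [[7, 9], [8, 8]]
`a[0].append(714)` → a = [[3, 4, 714], [7, 9], [8, 8]]; b = [[3, 4, 714], [7, 9], [8, 8]]
`a.append([3, 7])` → a = [[3, 4, 714], [7, 9], [8, 8], [3, 7]]
`print(b[0])` → prints [3, 4, 714]
`print(len(b))` → prints 3
`print(c[0])` → prints [7, 9]

Answer:
[3, 4, 714]
3
[7, 9]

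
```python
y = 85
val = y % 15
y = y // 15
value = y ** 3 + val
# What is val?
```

Trace:
`y = 85` → y = 85
`val = y % 15` → val = 10
`y = y // 15` → y = 5
`value = y ** 3 + val` → value = 135
So val = 10

Answer: 10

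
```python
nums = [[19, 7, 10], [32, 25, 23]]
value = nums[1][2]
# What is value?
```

Trace:
`nums = [[19, 7, 10], [32, 25, 23]]` → nums = [[19, 7, 10], [32, 25, 23]]
`value = nums[1][2]` → value = 23
So value = 23

Answer: 23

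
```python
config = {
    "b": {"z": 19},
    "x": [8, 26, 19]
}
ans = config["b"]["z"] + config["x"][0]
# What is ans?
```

Trace:
`config = { ...` → config = {'b': {'z': 19}, 'x': [8, 26, 19]}
`ans = config["b"]["z"] + config["x"][0]` → ans = 27
So ans = 27

Answer: 27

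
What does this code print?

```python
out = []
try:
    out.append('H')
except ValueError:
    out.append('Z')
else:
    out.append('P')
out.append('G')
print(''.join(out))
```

Execution trace: 'H' (try body, no exception) → 'P' (else) → 'G' (after the try/except). Output: HPG

Answer: HPG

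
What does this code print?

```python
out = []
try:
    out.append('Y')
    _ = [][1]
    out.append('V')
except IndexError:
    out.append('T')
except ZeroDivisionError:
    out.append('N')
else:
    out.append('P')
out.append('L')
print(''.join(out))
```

Execution trace: 'Y' (try body) → 'T' (except IndexError) → 'L' (after the try/except). Output: YTL

Answer: YTL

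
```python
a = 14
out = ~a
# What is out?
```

Trace:
`a = 14` → a = 14
`out = ~a` → out = -15
So out = -15

Answer: -15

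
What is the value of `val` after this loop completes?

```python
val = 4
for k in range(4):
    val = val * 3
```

Multiply by 3, 4 times: 4 * 3^4 = 324
`val` takes the values: 4 → 12 → 36 → 108 → 324

Answer: 324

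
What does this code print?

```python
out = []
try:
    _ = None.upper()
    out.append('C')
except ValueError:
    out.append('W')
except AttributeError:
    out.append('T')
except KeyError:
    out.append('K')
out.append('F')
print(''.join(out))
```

Execution trace: 'T' (except AttributeError) → 'F' (after the try/except). Output: TF

Answer: TF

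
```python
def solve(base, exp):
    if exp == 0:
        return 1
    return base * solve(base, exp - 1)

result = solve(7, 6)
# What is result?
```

solve(7, 6) = 7 * 7 * 7 * 7 * 7 * 7 = 117649

Answer: 117649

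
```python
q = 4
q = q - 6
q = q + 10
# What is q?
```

Trace:
`q = 4` → q = 4
`q = q - 6` → q = -2
`q = q + 10` → q = 8
So q = 8

Answer: 8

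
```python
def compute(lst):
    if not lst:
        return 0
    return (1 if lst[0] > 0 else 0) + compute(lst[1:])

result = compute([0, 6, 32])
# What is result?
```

Count of positive elements in [0, 6, 32] = 2

Answer: 2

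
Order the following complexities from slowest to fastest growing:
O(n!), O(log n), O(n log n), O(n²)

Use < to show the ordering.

Ordered by growth rate: O(log n) < O(n log n) < O(n²) < O(n!)

Answer: O(log n) < O(n log n) < O(n²) < O(n!)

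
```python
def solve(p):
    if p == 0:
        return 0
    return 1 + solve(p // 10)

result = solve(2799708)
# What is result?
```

Count of digits of 2799708: 7

Answer: 7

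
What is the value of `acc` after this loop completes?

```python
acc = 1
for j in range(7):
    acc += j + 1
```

Start at 1, add 1 to 7 = 29
`acc` takes the values: 1 → 2 → 4 → 7 → 11 → 16 → 22 → 29

Answer: 29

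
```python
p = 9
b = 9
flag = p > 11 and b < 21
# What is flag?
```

Trace:
`p = 9` → p = 9
`b = 9` → b = 9
`flag = p > 11 and b < 21` → flag = False
So flag = False

Answer: False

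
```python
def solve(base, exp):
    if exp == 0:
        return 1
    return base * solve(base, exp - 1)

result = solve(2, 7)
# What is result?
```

solve(2, 7) = 2 * 2 * 2 * 2 * 2 * 2 * 2 = 128

Answer: 128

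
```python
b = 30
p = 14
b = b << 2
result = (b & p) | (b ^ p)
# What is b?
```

Trace:
`b = 30` → b = 30
`p = 14` → p = 14
`b = b << 2` → b = 120
`result = (b & p) | (b ^ p)` → result = 126
So b = 120

Answer: 120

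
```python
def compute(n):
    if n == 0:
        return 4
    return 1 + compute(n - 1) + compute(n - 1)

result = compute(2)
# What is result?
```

compute(n) = 1 + 2·compute(n-1), compute(0)=4. Closed form: (4+1)·2^2 - 1 = 19.

Answer: 19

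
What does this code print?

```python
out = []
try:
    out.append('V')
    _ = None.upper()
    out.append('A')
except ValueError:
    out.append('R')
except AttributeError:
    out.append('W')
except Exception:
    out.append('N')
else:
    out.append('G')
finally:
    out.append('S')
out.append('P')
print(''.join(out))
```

Execution trace: 'V' (try body) → 'W' (except AttributeError) → 'S' (finally) → 'P' (after the try/except). Output: VWSP

Answer: VWSP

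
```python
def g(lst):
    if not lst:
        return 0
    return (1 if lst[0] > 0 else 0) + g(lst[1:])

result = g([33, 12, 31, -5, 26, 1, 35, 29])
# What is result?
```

Count of positive elements in [33, 12, 31, -5, 26, 1, 35, 29] = 7

Answer: 7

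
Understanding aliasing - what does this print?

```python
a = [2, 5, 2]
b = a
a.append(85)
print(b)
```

Key concept: basic list aliasing.
Step by step:
`a = [2, 5, 2]` → a = [2, 5, 2]
`b = a` → b = [2, 5, 2] (same object as a)
`a.append(85)` → a = [2, 5, 2, 85] (same object as b); b = [2, 5, 2, 85] (same object as a)
`print(b)` → prints [2, 5, 2, 85]

Answer: [2, 5, 2, 85]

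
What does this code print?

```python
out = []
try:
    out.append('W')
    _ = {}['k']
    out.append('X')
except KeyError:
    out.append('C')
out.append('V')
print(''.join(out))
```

Execution trace: 'W' (try body) → 'C' (except KeyError) → 'V' (after the try/except). Output: WCV

Answer: WCV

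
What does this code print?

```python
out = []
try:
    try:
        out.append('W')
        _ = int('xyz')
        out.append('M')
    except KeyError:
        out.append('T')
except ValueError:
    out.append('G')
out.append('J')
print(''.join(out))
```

Execution trace: 'W' (try body) → 'G' (outer except ValueError) → 'J' (after the try/except). Output: WGJ

Answer: WGJ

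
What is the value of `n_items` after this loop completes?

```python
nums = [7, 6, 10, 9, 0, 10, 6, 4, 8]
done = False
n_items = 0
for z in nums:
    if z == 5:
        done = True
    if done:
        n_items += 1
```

Count elements after first 5 in [7, 6, 10, 9, 0, 10, 6, 4, 8]
`n_items` takes the values: 0

Answer: 0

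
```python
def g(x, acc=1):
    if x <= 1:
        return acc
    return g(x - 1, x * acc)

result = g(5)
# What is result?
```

Accumulator trace (n, acc): (5, 1) -> (4, 5) -> (3, 20) -> (2, 60) -> (1, 120) -> return 120

Answer: 120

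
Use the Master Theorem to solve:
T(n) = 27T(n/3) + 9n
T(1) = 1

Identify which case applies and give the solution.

a=27, b=3, f(n)=9n. log_3(27) = 3. Since c=1 < 3, Case 1 applies: T(n) = Θ(n^log_b(a)) = O(n^3).

Answer: O(n^3) - Case 1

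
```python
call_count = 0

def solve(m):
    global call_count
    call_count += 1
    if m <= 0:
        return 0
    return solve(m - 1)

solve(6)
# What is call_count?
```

Linear recursion stepping by 1: 7 calls from m=6 down to ≤0.

Answer: 7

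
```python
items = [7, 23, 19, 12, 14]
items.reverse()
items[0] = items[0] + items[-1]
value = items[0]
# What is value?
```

Trace:
`items = [7, 23, 19, 12, 14]` → items = [7, 23, 19, 12, 14]
`items.reverse()` → items = [14, 12, 19, 23, 7]
`items[0] = items[0] + items[-1]` → items = [21, 12, 19, 23, 7]
`value = items[0]` → value = 21
So value = 21

Answer: 21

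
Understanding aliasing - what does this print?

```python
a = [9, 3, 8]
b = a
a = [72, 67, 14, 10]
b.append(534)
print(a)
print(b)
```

Key concept: rebinding vs mutation: a is rebound to a new list, b still points at the original.
Step by step:
`a = [9, 3, 8]` → a = [9, 3, 8]
`b = a` → b = [9, 3, 8] (same object as a)
`a = [72, 67, 14, 10]` → a = [72, 67, 14, 10]
`b.append(534)` → b = [9, 3, 8, 534]
`print(a)` → prints [72, 67, 14, 10]
`print(b)` → prints [9, 3, 8, 534]

Answer:
[72, 67, 14, 10]
[9, 3, 8, 534]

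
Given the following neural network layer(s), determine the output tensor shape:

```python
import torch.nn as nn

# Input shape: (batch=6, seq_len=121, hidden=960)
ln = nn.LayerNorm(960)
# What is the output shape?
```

Input: (6, 121, 960) -> Output: (6, 121, 960)

Answer: (6, 121, 960)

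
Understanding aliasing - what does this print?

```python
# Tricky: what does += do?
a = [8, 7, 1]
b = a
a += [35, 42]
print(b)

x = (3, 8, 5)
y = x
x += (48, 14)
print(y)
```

Key concept: += behavior differs for mutable vs immutable.
Step by step:
`a = [8, 7, 1]` → a = [8, 7, 1]
`b = a` → b = [8, 7, 1] (same object as a)
`a += [35, 42]` → a = [8, 7, 1, 35, 42] (same object as b); b = [8, 7, 1, 35, 42] (same object as a)
`print(b)` → prints [8, 7, 1, 35, 42]
`x = (3, 8, 5)` → x = (3, 8, 5)
`y = x` → y = (3, 8, 5)
`x += (48, 14)` → x = (3, 8, 5, 48, 14)
`print(y)` → prints (3, 8, 5)

Answer:
[8, 7, 1, 35, 42]
(3, 8, 5)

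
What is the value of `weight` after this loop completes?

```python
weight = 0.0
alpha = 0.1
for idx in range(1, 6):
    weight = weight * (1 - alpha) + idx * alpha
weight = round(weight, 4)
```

Moving average with lr=0.1
`weight` takes the values: 0.0 → 0.1 → 0.29 → 0.561 → 0.9049 → 1.31441 → 1.3144

Answer: 1.3144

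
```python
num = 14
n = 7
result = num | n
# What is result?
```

Trace:
`num = 14` → num = 14
`n = 7` → n = 7
`result = num | n` → result = 15
So result = 15

Answer: 15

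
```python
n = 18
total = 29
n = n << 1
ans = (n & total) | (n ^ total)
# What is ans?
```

Trace:
`n = 18` → n = 18
`total = 29` → total = 29
`n = n << 1` → n = 36
`ans = (n & total) | (n ^ total)` → ans = 61
So ans = 61

Answer: 61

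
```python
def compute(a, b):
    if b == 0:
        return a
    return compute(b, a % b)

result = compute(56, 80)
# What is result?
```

compute(56, 80) -> compute(80, 56) -> compute(56, 24) -> compute(24, 8) -> compute(8, 0) -> 8

Answer: 8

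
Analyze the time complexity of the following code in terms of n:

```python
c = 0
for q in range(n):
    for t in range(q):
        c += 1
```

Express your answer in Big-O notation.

Each loop level contributes: n × n. Multiplying the contributions gives O(n^2).

Answer: O(n^2)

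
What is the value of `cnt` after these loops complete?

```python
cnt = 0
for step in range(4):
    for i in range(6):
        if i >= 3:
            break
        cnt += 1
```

Inner breaks at 3, outer runs 4 times
`cnt` takes the values: 0 → 1 → 2 → 3 → 4 → 5 → 6 → 7 → 8 → 9 → 10 → 11 → 12

Answer: 12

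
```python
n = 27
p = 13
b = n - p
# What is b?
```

Trace:
`n = 27` → n = 27
`p = 13` → p = 13
`b = n - p` → b = 14
So b = 14

Answer: 14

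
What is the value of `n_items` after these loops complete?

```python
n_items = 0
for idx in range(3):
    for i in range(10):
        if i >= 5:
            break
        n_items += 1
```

Inner breaks at 5, outer runs 3 times
`n_items` takes the values: 0 → 1 → 2 → 3 → 4 → 5 → 6 → 7 → 8 → 9 → 10 → 11 → 12 → 13 → 14 → 15

Answer: 15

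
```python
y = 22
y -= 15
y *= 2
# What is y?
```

Trace:
`y = 22` → y = 22
`y -= 15` → y = 7
`y *= 2` → y = 14
So y = 14

Answer: 14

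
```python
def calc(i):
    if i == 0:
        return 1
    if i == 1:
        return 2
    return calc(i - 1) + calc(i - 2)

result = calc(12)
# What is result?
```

Build up from base cases: calc(0)=1, calc(1)=2, calc(2)=3, calc(3)=5, calc(4)=8, calc(5)=13, calc(6)=21, ..., calc(12)=377

Answer: 377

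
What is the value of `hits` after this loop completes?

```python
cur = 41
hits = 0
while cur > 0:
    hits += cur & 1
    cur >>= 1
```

Count set bits in 41 (binary: 0b101001)
`hits` takes the values: 0 → 1 → 2 → 3

Answer: 3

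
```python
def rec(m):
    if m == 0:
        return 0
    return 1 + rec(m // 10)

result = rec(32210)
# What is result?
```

Count of digits of 32210: 5

Answer: 5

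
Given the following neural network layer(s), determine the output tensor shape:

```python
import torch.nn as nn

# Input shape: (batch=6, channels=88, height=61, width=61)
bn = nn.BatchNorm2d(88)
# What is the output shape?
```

Input: (6, 88, 61, 61) -> Output: (6, 88, 61, 61)

Answer: (6, 88, 61, 61)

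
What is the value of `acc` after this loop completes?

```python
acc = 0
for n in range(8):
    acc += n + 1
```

Start at 0, add 1 to 8 = 36
`acc` takes the values: 0 → 1 → 3 → 6 → 10 → 15 → 21 → 28 → 36

Answer: 36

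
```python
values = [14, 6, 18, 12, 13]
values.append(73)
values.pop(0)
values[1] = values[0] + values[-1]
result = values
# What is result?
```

Trace:
`values = [14, 6, 18, 12, 13]` → values = [14, 6, 18, 12, 13]
`values.append(73)` → values = [14, 6, 18, 12, 13, 73]
`values.pop(0)` → values = [6, 18, 12, 13, 73]
`values[1] = values[0] + values[-1]` → values = [6, 79, 12, 13, 73]
`result = values` → result = [6, 79, 12, 13, 73]
So result = [6, 79, 12, 13, 73]

Answer: [6, 79, 12, 13, 73]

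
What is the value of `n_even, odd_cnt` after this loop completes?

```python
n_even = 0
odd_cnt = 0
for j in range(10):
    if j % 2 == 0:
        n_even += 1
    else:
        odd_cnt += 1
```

Count evens and odds in range(10)
`n_even, odd_cnt` takes the values: (0, 0) → (1, 0) → (1, 1) → (2, 1) → (2, 2) → (3, 2) → (3, 3) → (4, 3) → (4, 4) → (5, 4) → (5, 5)

Answer: 5, 5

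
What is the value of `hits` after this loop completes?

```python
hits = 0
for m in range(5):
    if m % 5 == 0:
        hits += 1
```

Count numbers divisible by 5 in range(5)
`hits` takes the values: 0 → 1

Answer: 1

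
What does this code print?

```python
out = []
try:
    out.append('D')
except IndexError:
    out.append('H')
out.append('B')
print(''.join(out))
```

Execution trace: 'D' (try body, no exception) → 'B' (after the try/except). Output: DB

Answer: DB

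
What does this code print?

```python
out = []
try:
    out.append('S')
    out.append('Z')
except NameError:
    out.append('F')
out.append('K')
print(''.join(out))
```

Execution trace: 'S' (try body) → 'Z' (try body, no exception) → 'K' (after the try/except). Output: SZK

Answer: SZK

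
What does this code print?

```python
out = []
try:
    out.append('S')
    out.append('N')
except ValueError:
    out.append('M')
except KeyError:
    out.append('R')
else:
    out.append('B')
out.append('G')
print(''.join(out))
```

Execution trace: 'S' (try body) → 'N' (try body, no exception) → 'B' (else) → 'G' (after the try/except). Output: SNBG

Answer: SNBG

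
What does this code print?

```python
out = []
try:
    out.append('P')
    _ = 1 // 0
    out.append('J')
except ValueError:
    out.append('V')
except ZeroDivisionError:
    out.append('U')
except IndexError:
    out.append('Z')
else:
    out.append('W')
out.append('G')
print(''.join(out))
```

Execution trace: 'P' (try body) → 'U' (except ZeroDivisionError) → 'G' (after the try/except). Output: PUG

Answer: PUG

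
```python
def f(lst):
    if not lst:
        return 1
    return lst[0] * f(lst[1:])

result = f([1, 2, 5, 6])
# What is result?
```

Product over [1, 2, 5, 6] = 1 * 2 * 5 * 6 = 60

Answer: 60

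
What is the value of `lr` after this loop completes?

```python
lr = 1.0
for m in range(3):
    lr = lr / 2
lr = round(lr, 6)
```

Halving LR 3 times: 1 / 2^3
`lr` takes the values: 1.0 → 0.5 → 0.25 → 0.125

Answer: 0.125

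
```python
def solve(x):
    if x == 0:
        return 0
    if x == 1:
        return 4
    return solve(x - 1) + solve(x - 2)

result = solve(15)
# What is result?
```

Build up from base cases: solve(0)=0, solve(1)=4, solve(2)=4, solve(3)=8, solve(4)=12, solve(5)=20, solve(6)=32, ..., solve(15)=2440

Answer: 2440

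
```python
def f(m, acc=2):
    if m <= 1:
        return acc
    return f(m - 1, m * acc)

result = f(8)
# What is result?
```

Accumulator trace (n, acc): (8, 2) -> (7, 16) -> (6, 112) -> (5, 672) -> (4, 3360) -> (3, 13440) -> (2, 40320) -> (1, 80640) -> return 80640

Answer: 80640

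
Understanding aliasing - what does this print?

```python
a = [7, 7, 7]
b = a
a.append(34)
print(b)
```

Key concept: basic list aliasing.
Step by step:
`a = [7, 7, 7]` → a = [7, 7, 7]
`b = a` → b = [7, 7, 7] (same object as a)
`a.append(34)` → a = [7, 7, 7, 34] (same object as b); b = [7, 7, 7, 34] (same object as a)
`print(b)` → prints [7, 7, 7, 34]

Answer: [7, 7, 7, 34]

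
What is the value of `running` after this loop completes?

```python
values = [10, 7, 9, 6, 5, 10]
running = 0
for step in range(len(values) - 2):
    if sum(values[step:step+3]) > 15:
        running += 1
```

Count windows with sum > 15
`running` takes the values: 0 → 1 → 2 → 3 → 4

Answer: 4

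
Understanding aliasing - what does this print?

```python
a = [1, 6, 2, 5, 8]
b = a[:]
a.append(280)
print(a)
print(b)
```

Key concept: slice [:] creates copy.
Step by step:
`a = [1, 6, 2, 5, 8]` → a = [1, 6, 2, 5, 8]
`b = a[:]` → b = [1, 6, 2, 5, 8]
`a.append(280)` → a = [1, 6, 2, 5, 8, 280]
`print(a)` → prints [1, 6, 2, 5, 8, 280]
`print(b)` → prints [1, 6, 2, 5, 8]

Answer:
[1, 6, 2, 5, 8, 280]
[1, 6, 2, 5, 8]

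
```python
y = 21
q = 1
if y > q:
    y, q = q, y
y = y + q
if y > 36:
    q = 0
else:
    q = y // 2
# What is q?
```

Trace:
`y = 21` → y = 21
`q = 1` → q = 1
`if y > q: ...` → y > q is True → y = 1; q = 21
`y = y + q` → y = 22
`if y > 36: ...` → y > 36 is False, take else branch → q = 11
So q = 11

Answer: 11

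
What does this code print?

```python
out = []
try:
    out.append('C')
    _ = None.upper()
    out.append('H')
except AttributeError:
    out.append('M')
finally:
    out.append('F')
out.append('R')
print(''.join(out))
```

Execution trace: 'C' (try body) → 'M' (except AttributeError) → 'F' (finally) → 'R' (after the try/except). Output: CMFR

Answer: CMFR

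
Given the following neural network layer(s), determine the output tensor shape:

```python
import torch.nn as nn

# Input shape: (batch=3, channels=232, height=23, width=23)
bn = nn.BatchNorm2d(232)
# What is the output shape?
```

Input: (3, 232, 23, 23) -> Output: (3, 232, 23, 23)

Answer: (3, 232, 23, 23)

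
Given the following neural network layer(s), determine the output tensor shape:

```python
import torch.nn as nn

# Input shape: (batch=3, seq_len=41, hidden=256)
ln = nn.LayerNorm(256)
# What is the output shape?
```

Input: (3, 41, 256) -> Output: (3, 41, 256)

Answer: (3, 41, 256)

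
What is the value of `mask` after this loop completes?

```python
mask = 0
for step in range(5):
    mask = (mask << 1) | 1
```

Build 5 consecutive 1-bits: 0b11111
`mask` takes the values: 0 → 1 → 3 → 7 → 15 → 31

Answer: 31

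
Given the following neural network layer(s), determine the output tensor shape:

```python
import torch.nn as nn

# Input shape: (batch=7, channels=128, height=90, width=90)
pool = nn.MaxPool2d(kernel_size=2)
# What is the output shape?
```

Input: (7, 128, 90, 90) -> Output: (7, 128, 45, 45)

Answer: (7, 128, 45, 45)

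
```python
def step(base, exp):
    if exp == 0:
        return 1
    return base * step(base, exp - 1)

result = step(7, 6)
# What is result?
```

step(7, 6) = 7 * 7 * 7 * 7 * 7 * 7 = 117649

Answer: 117649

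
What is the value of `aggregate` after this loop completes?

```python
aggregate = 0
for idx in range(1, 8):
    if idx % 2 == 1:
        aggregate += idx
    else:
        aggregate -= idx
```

Add odd, subtract even
`aggregate` takes the values: 0 → 1 → -1 → 2 → -2 → 3 → -3 → 4

Answer: 4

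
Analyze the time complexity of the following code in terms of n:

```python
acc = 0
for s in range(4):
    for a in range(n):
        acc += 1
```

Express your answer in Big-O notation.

Each loop level contributes: 1 × n. Multiplying the contributions gives O(n).

Answer: O(n)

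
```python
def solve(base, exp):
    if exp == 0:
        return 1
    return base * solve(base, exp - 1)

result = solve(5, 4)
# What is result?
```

solve(5, 4) = 5 * 5 * 5 * 5 = 625

Answer: 625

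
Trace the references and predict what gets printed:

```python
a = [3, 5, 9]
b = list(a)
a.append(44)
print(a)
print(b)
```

Key concept: list() constructor creates copy.
Step by step:
`a = [3, 5, 9]` → a = [3, 5, 9]
`b = list(a)` → b = [3, 5, 9]
`a.append(44)` → a = [3, 5, 9, 44]
`print(a)` → prints [3, 5, 9, 44]
`print(b)` → prints [3, 5, 9]

Answer:
[3, 5, 9, 44]
[3, 5, 9]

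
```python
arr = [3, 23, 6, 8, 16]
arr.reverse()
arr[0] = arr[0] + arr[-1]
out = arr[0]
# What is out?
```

Trace:
`arr = [3, 23, 6, 8, 16]` → arr = [3, 23, 6, 8, 16]
`arr.reverse()` → arr = [16, 8, 6, 23, 3]
`arr[0] = arr[0] + arr[-1]` → arr = [19, 8, 6, 23, 3]
`out = arr[0]` → out = 19
So out = 19

Answer: 19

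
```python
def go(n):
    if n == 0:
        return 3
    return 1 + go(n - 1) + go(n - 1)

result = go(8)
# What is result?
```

go(n) = 1 + 2·go(n-1), go(0)=3. Closed form: (3+1)·2^8 - 1 = 1023.

Answer: 1023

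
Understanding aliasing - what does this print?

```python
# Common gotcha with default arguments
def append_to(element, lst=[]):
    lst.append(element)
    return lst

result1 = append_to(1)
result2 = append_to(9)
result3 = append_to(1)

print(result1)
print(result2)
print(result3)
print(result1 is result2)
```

Key concept: mutable default argument gotcha.
Step by step:
`result1 = append_to(1)` → result1 = [1]
`result2 = append_to(9)` → result1 = [1, 9] (same object as result2); result2 = [1, 9] (same object as result1)
`result3 = append_to(1)` → result1 = [1, 9, 1] (same object as result2, result3); result2 = [1, 9, 1] (same object as result1, result3); result3 = [1, 9, 1] (same object as result1, result2)
`print(result1)` → prints [1, 9, 1]
`print(result2)` → prints [1, 9, 1]
`print(result3)` → prints [1, 9, 1]
`print(result1 is result2)` → prints True

Answer:
[1, 9, 1]
[1, 9, 1]
[1, 9, 1]
True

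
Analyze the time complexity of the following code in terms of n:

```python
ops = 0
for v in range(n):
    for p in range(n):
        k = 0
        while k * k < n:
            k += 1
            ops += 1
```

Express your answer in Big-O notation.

Each loop level contributes: n × n × √n. Multiplying the contributions gives O(n^2√n).

Answer: O(n^2√n)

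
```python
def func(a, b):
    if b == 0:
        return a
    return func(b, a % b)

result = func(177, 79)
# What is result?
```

func(177, 79) -> func(79, 19) -> func(19, 3) -> func(3, 1) -> func(1, 0) -> 1

Answer: 1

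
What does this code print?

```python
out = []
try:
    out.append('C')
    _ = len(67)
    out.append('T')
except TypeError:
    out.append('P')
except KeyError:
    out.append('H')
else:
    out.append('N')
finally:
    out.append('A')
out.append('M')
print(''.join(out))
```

Execution trace: 'C' (try body) → 'P' (except TypeError) → 'A' (finally) → 'M' (after the try/except). Output: CPAM

Answer: CPAM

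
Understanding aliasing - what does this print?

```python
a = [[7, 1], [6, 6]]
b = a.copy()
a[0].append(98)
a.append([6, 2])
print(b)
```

Key concept: shallow copy with nested lists.
Step by step:
`a = [[7, 1], [6, 6]]` → a = [[7, 1], [6, 6]]
`b = a.copy()` → b = [[7, 1], [6, 6]]
`a[0].append(98)` → a = [[7, 1, 98], [6, 6]]; b = [[7, 1, 98], [6, 6]]
`a.append([6, 2])` → a = [[7, 1, 98], [6, 6], [6, 2]]
`print(b)` → prints [[7, 1, 98], [6, 6]]

Answer: [[7, 1, 98], [6, 6]]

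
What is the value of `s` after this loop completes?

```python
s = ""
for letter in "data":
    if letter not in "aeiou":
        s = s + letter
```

Remove vowels from 'data'
`s` takes the values: "" → "d" → "dt"

Answer: "dt"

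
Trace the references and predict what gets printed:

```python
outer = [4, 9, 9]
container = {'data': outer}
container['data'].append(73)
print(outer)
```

Key concept: dict holds reference to list.
Step by step:
`outer = [4, 9, 9]` → outer = [4, 9, 9]
`container = {'data': outer}` → container = {'data': [4, 9, 9]}
`container['data'].append(73)` → outer = [4, 9, 9, 73]; container = {'data': [4, 9, 9, 73]}
`print(outer)` → prints [4, 9, 9, 73]

Answer: [4, 9, 9, 73]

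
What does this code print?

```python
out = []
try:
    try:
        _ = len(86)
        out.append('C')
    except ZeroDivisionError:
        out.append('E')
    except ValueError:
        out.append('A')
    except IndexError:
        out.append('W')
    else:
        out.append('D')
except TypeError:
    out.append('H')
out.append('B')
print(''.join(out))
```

Execution trace: 'H' (outer except TypeError) → 'B' (after the try/except). Output: HB

Answer: HB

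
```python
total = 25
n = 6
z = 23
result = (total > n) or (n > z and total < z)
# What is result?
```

Trace:
`total = 25` → total = 25
`n = 6` → n = 6
`z = 23` → z = 23
`result = (total > n) or (n > z and total < z)` → result = True
So result = True

Answer: True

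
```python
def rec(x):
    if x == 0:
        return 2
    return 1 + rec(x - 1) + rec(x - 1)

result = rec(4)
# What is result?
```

rec(x) = 1 + 2·rec(x-1), rec(0)=2. Closed form: (2+1)·2^4 - 1 = 47.

Answer: 47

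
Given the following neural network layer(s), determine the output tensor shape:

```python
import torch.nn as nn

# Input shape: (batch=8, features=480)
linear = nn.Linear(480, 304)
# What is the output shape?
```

Input: (8, 480) -> Output: (8, 304)

Answer: (8, 304)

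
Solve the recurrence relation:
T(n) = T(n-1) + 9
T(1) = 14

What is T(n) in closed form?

Unrolling: T(n) = T(1) + 9·(n-1) = 14 + 9(n-1) = 9n + 5.

Answer: T(n) = 9n + 5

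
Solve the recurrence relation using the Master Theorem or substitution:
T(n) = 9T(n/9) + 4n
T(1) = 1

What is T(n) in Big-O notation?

By Master Theorem: a=9, b=9, f(n)=4n. Since log_9(9) = 1 and f(n) = Θ(n^1), Case 2 applies. T(n) = O(n log n).

Answer: O(n log n)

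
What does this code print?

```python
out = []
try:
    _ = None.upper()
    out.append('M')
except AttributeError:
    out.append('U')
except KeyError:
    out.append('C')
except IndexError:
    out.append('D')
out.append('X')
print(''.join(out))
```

Execution trace: 'U' (except AttributeError) → 'X' (after the try/except). Output: UX

Answer: UX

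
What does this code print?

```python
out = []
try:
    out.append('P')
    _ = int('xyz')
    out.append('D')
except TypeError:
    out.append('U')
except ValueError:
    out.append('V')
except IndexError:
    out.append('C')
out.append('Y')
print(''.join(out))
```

Execution trace: 'P' (try body) → 'V' (except ValueError) → 'Y' (after the try/except). Output: PVY

Answer: PVY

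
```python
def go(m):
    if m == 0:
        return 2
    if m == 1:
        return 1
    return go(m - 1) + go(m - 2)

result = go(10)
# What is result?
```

Build up from base cases: go(0)=2, go(1)=1, go(2)=3, go(3)=4, go(4)=7, go(5)=11, go(6)=18, ..., go(10)=123

Answer: 123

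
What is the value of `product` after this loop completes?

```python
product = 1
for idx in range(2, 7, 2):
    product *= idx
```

Product of even numbers 2 to 6
`product` takes the values: 1 → 2 → 8 → 48

Answer: 48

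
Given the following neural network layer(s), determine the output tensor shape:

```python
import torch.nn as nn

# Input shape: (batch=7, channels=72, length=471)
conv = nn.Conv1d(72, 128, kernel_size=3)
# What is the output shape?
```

Input: (7, 72, 471) -> Output: (7, 128, 469)

Answer: (7, 128, 469)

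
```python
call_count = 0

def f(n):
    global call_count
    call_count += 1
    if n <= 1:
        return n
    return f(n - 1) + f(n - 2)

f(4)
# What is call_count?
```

Calls(n) = 1 + Calls(n-1) + Calls(n-2); Calls(0)=Calls(1)=1. For n=4 this gives 9.

Answer: 9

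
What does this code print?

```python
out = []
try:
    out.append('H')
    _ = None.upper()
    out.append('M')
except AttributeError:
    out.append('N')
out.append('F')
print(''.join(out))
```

Execution trace: 'H' (try body) → 'N' (except AttributeError) → 'F' (after the try/except). Output: HNF

Answer: HNF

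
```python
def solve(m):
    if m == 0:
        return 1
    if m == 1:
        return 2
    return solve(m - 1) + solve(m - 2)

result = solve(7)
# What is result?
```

Build up from base cases: solve(0)=1, solve(1)=2, solve(2)=3, solve(3)=5, solve(4)=8, solve(5)=13, solve(6)=21, ..., solve(7)=34

Answer: 34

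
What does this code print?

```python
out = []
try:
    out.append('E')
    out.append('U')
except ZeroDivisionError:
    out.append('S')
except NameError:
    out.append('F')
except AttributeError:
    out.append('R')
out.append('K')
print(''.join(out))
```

Execution trace: 'E' (try body) → 'U' (try body, no exception) → 'K' (after the try/except). Output: EUK

Answer: EUK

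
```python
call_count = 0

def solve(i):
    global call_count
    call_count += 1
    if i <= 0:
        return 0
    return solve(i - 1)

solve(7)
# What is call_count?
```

Linear recursion stepping by 1: 8 calls from i=7 down to ≤0.

Answer: 8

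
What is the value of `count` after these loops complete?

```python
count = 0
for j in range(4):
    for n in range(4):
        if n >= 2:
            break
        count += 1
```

Inner breaks at 2, outer runs 4 times
`count` takes the values: 0 → 1 → 2 → 3 → 4 → 5 → 6 → 7 → 8

Answer: 8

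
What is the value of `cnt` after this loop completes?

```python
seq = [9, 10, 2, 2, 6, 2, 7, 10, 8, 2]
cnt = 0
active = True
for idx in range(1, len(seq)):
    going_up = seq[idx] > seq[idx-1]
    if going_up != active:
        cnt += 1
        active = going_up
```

Count direction changes in [9, 10, 2, 2, 6, 2, 7, 10, 8, 2]
`cnt` takes the values: 0 → 1 → 2 → 3 → 4 → 5

Answer: 5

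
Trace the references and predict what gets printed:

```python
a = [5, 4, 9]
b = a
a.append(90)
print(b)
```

Key concept: basic list aliasing.
Step by step:
`a = [5, 4, 9]` → a = [5, 4, 9]
`b = a` → b = [5, 4, 9] (same object as a)
`a.append(90)` → a = [5, 4, 9, 90] (same object as b); b = [5, 4, 9, 90] (same object as a)
`print(b)` → prints [5, 4, 9, 90]

Answer: [5, 4, 9, 90]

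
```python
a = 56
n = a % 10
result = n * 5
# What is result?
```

Trace:
`a = 56` → a = 56
`n = a % 10` → n = 6
`result = n * 5` → result = 30
So result = 30

Answer: 30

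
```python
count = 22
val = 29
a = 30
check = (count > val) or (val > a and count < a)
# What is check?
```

Trace:
`count = 22` → count = 22
`val = 29` → val = 29
`a = 30` → a = 30
`check = (count > val) or (val > a and count < a)` → check = False
So check = False

Answer: False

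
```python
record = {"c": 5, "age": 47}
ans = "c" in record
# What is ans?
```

Trace:
`record = {"c": 5, "age": 47}` → record = {'c': 5, 'age': 47}
`ans = "c" in record` → ans = True
So ans = True

Answer: True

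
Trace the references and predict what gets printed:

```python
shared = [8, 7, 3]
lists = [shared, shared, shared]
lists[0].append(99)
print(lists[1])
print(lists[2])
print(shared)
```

Key concept: list of same reference.
Step by step:
`shared = [8, 7, 3]` → shared = [8, 7, 3]
`lists = [shared, shared, shared]` → lists = [[8, 7, 3], [8, 7, 3], [8, 7, 3]]
`lists[0].append(99)` → shared = [8, 7, 3, 99]; lists = [[8, 7, 3, 99], [8, 7, 3, 99], [8, 7, 3, 99]]
`print(lists[1])` → prints [8, 7, 3, 99]
`print(lists[2])` → prints [8, 7, 3, 99]
`print(shared)` → prints [8, 7, 3, 99]

Answer:
[8, 7, 3, 99]
[8, 7, 3, 99]
[8, 7, 3, 99]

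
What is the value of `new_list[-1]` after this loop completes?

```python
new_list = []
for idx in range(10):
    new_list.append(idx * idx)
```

Last element of squares 0 to 9
`new_list` takes the values: [] → [0] → [0, 1] → [0, 1, 4] → [0, 1, 4, 9] → [0, 1, 4, 9, 16] → [0, 1, 4, 9, 16, 25] → [0, 1, 4, 9, 16, 25, 36] → [0, 1, 4, 9, 16, 25, 36, 49] → [0, 1, 4, 9, 16, 25, 36, 49, 64] → [0, 1, 4, 9, 16, 25, 36, 49, 64, 81]
So `new_list[-1]` = 81

Answer: 81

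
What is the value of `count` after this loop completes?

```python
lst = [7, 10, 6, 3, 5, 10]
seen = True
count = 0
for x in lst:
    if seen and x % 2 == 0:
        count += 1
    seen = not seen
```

Count even values at even positions
`count` takes the values: 0 → 1

Answer: 1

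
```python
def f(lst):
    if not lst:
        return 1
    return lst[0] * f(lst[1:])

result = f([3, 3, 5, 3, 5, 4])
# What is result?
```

Product over [3, 3, 5, 3, 5, 4] = 3 * 3 * 5 * 3 * 5 * 4 = 2700

Answer: 2700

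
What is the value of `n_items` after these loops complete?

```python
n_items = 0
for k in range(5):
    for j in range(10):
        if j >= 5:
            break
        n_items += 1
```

Inner breaks at 5, outer runs 5 times
`n_items` takes the values: 0 → 1 → 2 → 3 → 4 → 5 → 6 → 7 → 8 → 9 → 10 → 11 → 12 → 13 → 14 → 15 → 16 → 17 → 18 → 19 → 20 → 21 → 22 → 23 → 24 → 25

Answer: 25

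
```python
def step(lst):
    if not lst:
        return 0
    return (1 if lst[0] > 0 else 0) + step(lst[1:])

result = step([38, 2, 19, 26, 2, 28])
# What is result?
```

Count of positive elements in [38, 2, 19, 26, 2, 28] = 6

Answer: 6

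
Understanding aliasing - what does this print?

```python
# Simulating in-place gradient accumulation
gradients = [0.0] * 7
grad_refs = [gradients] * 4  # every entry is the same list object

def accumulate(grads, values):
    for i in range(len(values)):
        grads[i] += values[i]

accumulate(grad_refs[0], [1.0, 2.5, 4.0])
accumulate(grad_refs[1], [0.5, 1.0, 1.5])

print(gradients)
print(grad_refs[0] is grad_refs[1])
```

Key concept: gradient accumulation aliasing.
Step by step:
`gradients = [0.0] * 7` → gradients = [0.0, 0.0, 0.0, 0.0, 0.0, 0.0, 0.0]
`grad_refs = [gradients] * 4` → grad_refs = [[0.0, 0.0, 0.0, 0.0, 0.0, 0.0, 0.0], [0.0, 0.0, 0.0, 0.0, 0.0, 0.0, 0.0], [0.0, 0.0, 0.0, 0.0, 0.0, 0.0, 0.0], [0.0, 0.0, 0.0, 0.0, 0.0, 0.0, 0.0]]
`accumulate(grad_refs[0], [1.0, 2.5, 4.0])` → gradients = [1.0, 2.5, 4.0, 0.0, 0.0, 0.0, 0.0]; grad_refs = [[1.0, 2.5, 4.0, 0.0, 0.0, 0.0, 0.0], [1.0, 2.5, 4.0, 0.0, 0.0, 0.0, 0.0], [1.0, 2.5, 4.0, 0.0, 0.0, 0.0, 0.0], [1.0, 2.5, 4.0, 0.0, 0.0, 0.0, 0.0]]
`accumulate(grad_refs[1], [0.5, 1.0, 1.5])` → gradients = [1.5, 3.5, 5.5, 0.0, 0.0, 0.0, 0.0]; grad_refs = [[1.5, 3.5, 5.5, 0.0, 0.0, 0.0, 0.0], [1.5, 3.5, 5.5, 0.0, 0.0, 0.0, 0.0], [1.5, 3.5, 5.5, 0.0, 0.0, 0.0, 0.0], [1.5, 3.5, 5.5, 0.0, 0.0, 0.0, 0.0]]
`print(gradients)` → prints [1.5, 3.5, 5.5, 0.0, 0.0, 0.0, 0.0]
`print(grad_refs[0] is grad_refs[1])` → prints True

Answer:
[1.5, 3.5, 5.5, 0.0, 0.0, 0.0, 0.0]
True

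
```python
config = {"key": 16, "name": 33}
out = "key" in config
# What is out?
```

Trace:
`config = {"key": 16, "name": 33}` → config = {'key': 16, 'name': 33}
`out = "key" in config` → out = True
So out = True

Answer: True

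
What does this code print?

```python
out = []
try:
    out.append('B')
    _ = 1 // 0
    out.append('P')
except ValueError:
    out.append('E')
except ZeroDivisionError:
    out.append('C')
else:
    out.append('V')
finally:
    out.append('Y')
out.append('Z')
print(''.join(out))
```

Execution trace: 'B' (try body) → 'C' (except ZeroDivisionError) → 'Y' (finally) → 'Z' (after the try/except). Output: BCYZ

Answer: BCYZ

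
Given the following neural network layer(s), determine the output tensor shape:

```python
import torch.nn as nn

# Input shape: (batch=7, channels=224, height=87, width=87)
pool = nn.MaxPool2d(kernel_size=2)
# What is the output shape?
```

Input: (7, 224, 87, 87) -> Output: (7, 224, 43, 43)

Answer: (7, 224, 43, 43)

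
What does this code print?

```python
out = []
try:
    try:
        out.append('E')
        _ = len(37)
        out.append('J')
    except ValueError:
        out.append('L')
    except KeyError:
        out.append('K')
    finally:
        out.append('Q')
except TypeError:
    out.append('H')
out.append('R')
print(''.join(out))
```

Execution trace: 'E' (try body) → 'Q' (finally) → 'H' (outer except TypeError) → 'R' (after the try/except). Output: EQHR

Answer: EQHR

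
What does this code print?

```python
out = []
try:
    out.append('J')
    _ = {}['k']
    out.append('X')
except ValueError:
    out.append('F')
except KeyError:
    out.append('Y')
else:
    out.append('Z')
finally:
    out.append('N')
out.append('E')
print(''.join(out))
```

Execution trace: 'J' (try body) → 'Y' (except KeyError) → 'N' (finally) → 'E' (after the try/except). Output: JYNE

Answer: JYNE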